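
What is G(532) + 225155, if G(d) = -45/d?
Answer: 119782415/532 ≈ 2.2516e+5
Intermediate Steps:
G(532) + 225155 = -45/532 + 225155 = 119782415/532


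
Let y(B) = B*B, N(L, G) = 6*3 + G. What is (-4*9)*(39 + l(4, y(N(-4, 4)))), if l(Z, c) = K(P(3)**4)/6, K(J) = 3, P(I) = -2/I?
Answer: -1422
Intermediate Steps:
N(L, G) = 18 + G
y(B) = B**2
l(Z, c) = 1/2 (l(Z, c) = 3/6 = 3*(1/6) = 1/2)
(-4*9)*(39 + l(4, y(N(-4, 4)))) = (-4*9)*(39 + 1/2) = -36*79/2 = -1422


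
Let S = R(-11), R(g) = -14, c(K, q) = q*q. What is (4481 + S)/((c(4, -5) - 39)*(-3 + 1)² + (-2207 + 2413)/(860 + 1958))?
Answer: -2098001/26267 ≈ -79.872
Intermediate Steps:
c(K, q) = q²
S = -14
(4481 + S)/((c(4, -5) - 39)*(-3 + 1)² + (-2207 + 2413)/(860 + 1958)) = (4481 - 14)/(((-5)² - 39)*(-3 + 1)² + (-2207 + 2413)/(860 + 1958)) = 4467/((25 - 39)*(-2)² + 206/2818) = 4467/(-14*4 + 206*(1/2818)) = 4467/(-56 + 103/1409) = 4467/(-78801/1409) = 4467*(-1409/78801) = -2098001/26267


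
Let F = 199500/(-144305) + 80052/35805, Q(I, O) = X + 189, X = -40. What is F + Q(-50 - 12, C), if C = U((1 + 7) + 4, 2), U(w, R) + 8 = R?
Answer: 1788499/11935 ≈ 149.85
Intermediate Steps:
U(w, R) = -8 + R
C = -6 (C = -8 + 2 = -6)
Q(I, O) = 149 (Q(I, O) = -40 + 189 = 149)
F = 10184/11935 (F = 199500*(-1/144305) + 80052*(1/35805) = -300/217 + 3812/1705 = 10184/11935 ≈ 0.85329)
F + Q(-50 - 12, C) = 10184/11935 + 149 = 1788499/11935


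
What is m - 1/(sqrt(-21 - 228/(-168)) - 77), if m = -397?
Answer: -3005589/7571 + 5*I*sqrt(154)/83281 ≈ -396.99 + 0.00074505*I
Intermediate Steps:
m - 1/(sqrt(-21 - 228/(-168)) - 77) = -397 - 1/(sqrt(-21 - 228/(-168)) - 77) = -397 - 1/(sqrt(-21 - 228*(-1/168)) - 77) = -397 - 1/(sqrt(-21 + 19/14) - 77) = -397 - 1/(sqrt(-275/14) - 77) = -397 - 1/(5*I*sqrt(154)/14 - 77) = -397 - 1/(-77 + 5*I*sqrt(154)/14)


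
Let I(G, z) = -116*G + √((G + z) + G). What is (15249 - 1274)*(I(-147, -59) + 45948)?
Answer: 880425000 + 13975*I*√353 ≈ 8.8042e+8 + 2.6257e+5*I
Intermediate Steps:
I(G, z) = √(z + 2*G) - 116*G (I(G, z) = -116*G + √(z + 2*G) = √(z + 2*G) - 116*G)
(15249 - 1274)*(I(-147, -59) + 45948) = (15249 - 1274)*((√(-59 + 2*(-147)) - 116*(-147)) + 45948) = 13975*((√(-59 - 294) + 17052) + 45948) = 13975*((√(-353) + 17052) + 45948) = 13975*((I*√353 + 17052) + 45948) = 13975*((17052 + I*√353) + 45948) = 13975*(63000 + I*√353) = 880425000 + 13975*I*√353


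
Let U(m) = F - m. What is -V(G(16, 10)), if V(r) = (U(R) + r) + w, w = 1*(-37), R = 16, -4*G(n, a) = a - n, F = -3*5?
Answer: 133/2 ≈ 66.500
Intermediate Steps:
F = -15
G(n, a) = -a/4 + n/4 (G(n, a) = -(a - n)/4 = -a/4 + n/4)
U(m) = -15 - m
w = -37
V(r) = -68 + r (V(r) = ((-15 - 1*16) + r) - 37 = ((-15 - 16) + r) - 37 = (-31 + r) - 37 = -68 + r)
-V(G(16, 10)) = -(-68 + (-¼*10 + (¼)*16)) = -(-68 + (-5/2 + 4)) = -(-68 + 3/2) = -1*(-133/2) = 133/2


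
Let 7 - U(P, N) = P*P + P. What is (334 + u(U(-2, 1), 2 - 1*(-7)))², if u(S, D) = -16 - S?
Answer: 97969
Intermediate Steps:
U(P, N) = 7 - P - P² (U(P, N) = 7 - (P*P + P) = 7 - (P² + P) = 7 - (P + P²) = 7 + (-P - P²) = 7 - P - P²)
(334 + u(U(-2, 1), 2 - 1*(-7)))² = (334 + (-16 - (7 - 1*(-2) - 1*(-2)²)))² = (334 + (-16 - (7 + 2 - 1*4)))² = (334 + (-16 - (7 + 2 - 4)))² = (334 + (-16 - 1*5))² = (334 + (-16 - 5))² = (334 - 21)² = 313² = 97969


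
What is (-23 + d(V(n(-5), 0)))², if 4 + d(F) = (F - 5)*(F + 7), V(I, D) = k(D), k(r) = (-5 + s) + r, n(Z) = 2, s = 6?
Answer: 3481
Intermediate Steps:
k(r) = 1 + r (k(r) = (-5 + 6) + r = 1 + r)
V(I, D) = 1 + D
d(F) = -4 + (-5 + F)*(7 + F) (d(F) = -4 + (F - 5)*(F + 7) = -4 + (-5 + F)*(7 + F))
(-23 + d(V(n(-5), 0)))² = (-23 + (-39 + (1 + 0)² + 2*(1 + 0)))² = (-23 + (-39 + 1² + 2*1))² = (-23 + (-39 + 1 + 2))² = (-23 - 36)² = (-59)² = 3481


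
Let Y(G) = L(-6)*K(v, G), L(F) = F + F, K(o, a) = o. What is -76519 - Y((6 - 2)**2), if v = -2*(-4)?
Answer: -76423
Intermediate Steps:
v = 8
L(F) = 2*F
Y(G) = -96 (Y(G) = (2*(-6))*8 = -12*8 = -96)
-76519 - Y((6 - 2)**2) = -76519 - 1*(-96) = -76519 + 96 = -76423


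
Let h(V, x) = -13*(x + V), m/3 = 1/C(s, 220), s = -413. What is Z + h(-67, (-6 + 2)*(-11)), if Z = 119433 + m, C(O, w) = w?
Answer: 26341043/220 ≈ 1.1973e+5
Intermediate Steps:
m = 3/220 ≈ 0.013636
h(V, x) = -13*V - 13*x (h(V, x) = -13*(V + x) = -13*V - 13*x)
Z = 26275263/220 (Z = 119433 + 3/220 = 26275263/220 ≈ 1.1943e+5)
Z + h(-67, (-6 + 2)*(-11)) = 26275263/220 + (-13*(-67) - 13*(-6 + 2)*(-11)) = 26275263/220 + (871 - (-52)*(-11)) = 26275263/220 + (871 - 13*44) = 26275263/220 + (871 - 572) = 26275263/220 + 299 = 26341043/220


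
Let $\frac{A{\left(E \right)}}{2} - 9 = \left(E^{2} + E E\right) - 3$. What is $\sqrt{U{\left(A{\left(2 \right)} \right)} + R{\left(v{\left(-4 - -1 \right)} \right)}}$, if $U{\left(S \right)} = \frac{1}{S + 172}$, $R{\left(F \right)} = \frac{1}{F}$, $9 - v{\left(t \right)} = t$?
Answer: $\frac{\sqrt{318}}{60} \approx 0.29721$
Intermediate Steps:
$v{\left(t \right)} = 9 - t$
$A{\left(E \right)} = 12 + 4 E^{2}$ ($A{\left(E \right)} = 18 + 2 \left(\left(E^{2} + E E\right) - 3\right) = 18 + 2 \left(\left(E^{2} + E^{2}\right) - 3\right) = 18 + 2 \left(2 E^{2} - 3\right) = 18 + 2 \left(-3 + 2 E^{2}\right) = 18 + \left(-6 + 4 E^{2}\right) = 12 + 4 E^{2}$)
$U{\left(S \right)} = \frac{1}{172 + S}$
$\sqrt{U{\left(A{\left(2 \right)} \right)} + R{\left(v{\left(-4 - -1 \right)} \right)}} = \sqrt{\frac{1}{172 + \left(12 + 4 \cdot 2^{2}\right)} + \frac{1}{9 - \left(-4 - -1\right)}} = \sqrt{\frac{1}{172 + \left(12 + 4 \cdot 4\right)} + \frac{1}{9 - \left(-4 + 1\right)}} = \sqrt{\frac{1}{172 + \left(12 + 16\right)} + \frac{1}{9 - -3}} = \sqrt{\frac{1}{172 + 28} + \frac{1}{9 + 3}} = \sqrt{\frac{1}{200} + \frac{1}{12}} = \sqrt{\frac{53}{600}} = \frac{\sqrt{318}}{60}$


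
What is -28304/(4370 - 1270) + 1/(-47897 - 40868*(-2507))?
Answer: -314929911441/34492747525 ≈ -9.1303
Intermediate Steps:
-28304/(4370 - 1270) + 1/(-47897 - 40868*(-2507)) = -28304/3100 - 1/2507/(-88765) = -28304*1/3100 - 1/88765*(-1/2507) = -7076/775 + 1/222533855 = -314929911441/34492747525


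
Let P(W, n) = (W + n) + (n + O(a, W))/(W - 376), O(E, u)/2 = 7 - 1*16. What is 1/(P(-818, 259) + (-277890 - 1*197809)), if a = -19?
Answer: -1194/568652293 ≈ -2.0997e-6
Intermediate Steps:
O(E, u) = -18 (O(E, u) = 2*(7 - 1*16) = 2*(7 - 16) = 2*(-9) = -18)
P(W, n) = W + n + (-18 + n)/(-376 + W) (P(W, n) = (W + n) + (n - 18)/(W - 376) = (W + n) + (-18 + n)/(-376 + W) = W + n + (-18 + n)/(-376 + W))
1/(P(-818, 259) + (-277890 - 1*197809)) = 1/((-18 + (-818)² - 376*(-818) - 375*259 - 818*259)/(-376 - 818) + (-277890 - 1*197809)) = 1/((-18 + 669124 + 307568 - 97125 - 211862)/(-1194) + (-277890 - 197809)) = 1/(-1/1194*667687 - 475699) = 1/(-667687/1194 - 475699) = 1/(-568652293/1194) = -1194/568652293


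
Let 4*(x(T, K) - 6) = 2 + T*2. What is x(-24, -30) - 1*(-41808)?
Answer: 83605/2 ≈ 41803.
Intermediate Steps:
x(T, K) = 13/2 + T/2 (x(T, K) = 6 + (2 + T*2)/4 = 6 + (2 + 2*T)/4 = 6 + (½ + T/2) = 13/2 + T/2)
x(-24, -30) - 1*(-41808) = (13/2 + (½)*(-24)) - 1*(-41808) = (13/2 - 12) + 41808 = -11/2 + 41808 = 83605/2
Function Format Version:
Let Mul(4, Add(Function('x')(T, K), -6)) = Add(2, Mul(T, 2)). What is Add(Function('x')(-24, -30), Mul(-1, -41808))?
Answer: Rational(83605, 2) ≈ 41803.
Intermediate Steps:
Function('x')(T, K) = Add(Rational(13, 2), Mul(Rational(1, 2), T)) (Function('x')(T, K) = Add(6, Mul(Rational(1, 4), Add(2, Mul(T, 2)))) = Add(6, Mul(Rational(1, 4), Add(2, Mul(2, T)))) = Add(6, Add(Rational(1, 2), Mul(Rational(1, 2), T))) = Add(Rational(13, 2), Mul(Rational(1, 2), T)))
Add(Function('x')(-24, -30), Mul(-1, -41808)) = Add(Add(Rational(13, 2), Mul(Rational(1, 2), -24)), Mul(-1, -41808)) = Add(Add(Rational(13, 2), -12), 41808) = Add(Rational(-11, 2), 41808) = Rational(83605, 2)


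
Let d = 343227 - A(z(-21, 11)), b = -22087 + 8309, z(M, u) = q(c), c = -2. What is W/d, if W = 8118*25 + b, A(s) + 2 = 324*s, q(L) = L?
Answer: 189172/343877 ≈ 0.55012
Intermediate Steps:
z(M, u) = -2
b = -13778
A(s) = -2 + 324*s
d = 343877 (d = 343227 - (-2 + 324*(-2)) = 343227 - (-2 - 648) = 343227 - 1*(-650) = 343227 + 650 = 343877)
W = 189172 (W = 8118*25 - 13778 = 202950 - 13778 = 189172)
W/d = 189172/343877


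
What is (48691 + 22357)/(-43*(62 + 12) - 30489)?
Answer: -71048/33671 ≈ -2.1101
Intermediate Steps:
(48691 + 22357)/(-43*(62 + 12) - 30489) = 71048/(-43*74 - 30489) = 71048/(-3182 - 30489) = 71048/(-33671) = 71048*(-1/33671) = -71048/33671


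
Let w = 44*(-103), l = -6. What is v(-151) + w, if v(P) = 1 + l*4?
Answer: -4555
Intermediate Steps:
w = -4532
v(P) = -23 (v(P) = 1 - 6*4 = 1 - 24 = -23)
v(-151) + w = -23 - 4532 = -4555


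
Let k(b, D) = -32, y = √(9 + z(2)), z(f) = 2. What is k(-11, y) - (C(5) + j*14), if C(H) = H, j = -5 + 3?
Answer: -9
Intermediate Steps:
j = -2
y = √11 (y = √(9 + 2) = √11 ≈ 3.3166)
k(-11, y) - (C(5) + j*14) = -32 - (5 - 2*14) = -32 - (5 - 28) = -32 - 1*(-23) = -32 + 23 = -9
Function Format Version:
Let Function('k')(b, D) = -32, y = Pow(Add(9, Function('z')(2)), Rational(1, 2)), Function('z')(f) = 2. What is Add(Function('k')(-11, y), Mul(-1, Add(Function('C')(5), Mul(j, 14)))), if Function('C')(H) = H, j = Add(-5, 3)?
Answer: -9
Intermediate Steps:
j = -2
y = Pow(11, Rational(1, 2)) (y = Pow(Add(9, 2), Rational(1, 2)) = Pow(11, Rational(1, 2)) ≈ 3.3166)
Add(Function('k')(-11, y), Mul(-1, Add(Function('C')(5), Mul(j, 14)))) = Add(-32, Mul(-1, Add(5, Mul(-2, 14)))) = Add(-32, Mul(-1, Add(5, -28))) = Add(-32, Mul(-1, -23)) = Add(-32, 23) = -9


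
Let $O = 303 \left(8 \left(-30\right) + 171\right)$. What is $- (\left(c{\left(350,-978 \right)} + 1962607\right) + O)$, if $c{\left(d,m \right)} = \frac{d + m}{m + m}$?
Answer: $- \frac{949491457}{489} \approx -1.9417 \cdot 10^{6}$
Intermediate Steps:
$c{\left(d,m \right)} = \frac{d + m}{2 m}$
$O = -20907$ ($O = 303 \left(-240 + 171\right) = 303 \left(-69\right) = -20907$)
$- (\left(c{\left(350,-978 \right)} + 1962607\right) + O) = - (\left(\frac{350 - 978}{2 \left(-978\right)} + 1962607\right) - 20907) = - (\left(\frac{1}{2} \left(- \frac{1}{978}\right) \left(-628\right) + 1962607\right) - 20907) = - (\left(\frac{157}{489} + 1962607\right) - 20907) = - (\frac{959714980}{489} - 20907) = \left(-1\right) \frac{949491457}{489} = - \frac{949491457}{489}$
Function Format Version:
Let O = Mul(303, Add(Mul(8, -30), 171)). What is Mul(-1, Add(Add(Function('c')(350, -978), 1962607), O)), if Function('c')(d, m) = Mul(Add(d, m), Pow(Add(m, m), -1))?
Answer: Rational(-949491457, 489) ≈ -1.9417e+6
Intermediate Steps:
Function('c')(d, m) = Mul(Rational(1, 2), Pow(m, -1), Add(d, m)) (Function('c')(d, m) = Mul(Add(d, m), Pow(Mul(2, m), -1)) = Mul(Add(d, m), Mul(Rational(1, 2), Pow(m, -1))) = Mul(Rational(1, 2), Pow(m, -1), Add(d, m)))
O = -20907 (O = Mul(303, Add(-240, 171)) = Mul(303, -69) = -20907)
Mul(-1, Add(Add(Function('c')(350, -978), 1962607), O)) = Mul(-1, Add(Add(Mul(Rational(1, 2), Pow(-978, -1), Add(350, -978)), 1962607), -20907)) = Mul(-1, Add(Add(Mul(Rational(1, 2), Rational(-1, 978), -628), 1962607), -20907)) = Mul(-1, Add(Add(Rational(157, 489), 1962607), -20907)) = Mul(-1, Add(Rational(959714980, 489), -20907)) = Mul(-1, Rational(949491457, 489)) = Rational(-949491457, 489)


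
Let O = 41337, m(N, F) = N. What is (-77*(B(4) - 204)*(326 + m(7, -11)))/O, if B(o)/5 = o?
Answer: 524216/4593 ≈ 114.13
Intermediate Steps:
B(o) = 5*o
(-77*(B(4) - 204)*(326 + m(7, -11)))/O = -77*(5*4 - 204)*(326 + 7)/41337 = -77*(20 - 204)*333*(1/41337) = -(-14168)*333*(1/41337) = -77*(-61272)*(1/41337) = 4717944*(1/41337) = 524216/4593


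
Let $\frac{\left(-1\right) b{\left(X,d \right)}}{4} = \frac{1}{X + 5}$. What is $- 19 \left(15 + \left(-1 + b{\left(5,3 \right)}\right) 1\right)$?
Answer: $- \frac{1292}{5} \approx -258.4$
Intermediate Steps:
$b{\left(X,d \right)} = - \frac{4}{5 + X}$ ($b{\left(X,d \right)} = - \frac{4}{X + 5} = - \frac{4}{5 + X}$)
$- 19 \left(15 + \left(-1 + b{\left(5,3 \right)}\right) 1\right) = - 19 \left(15 + \left(-1 - \frac{4}{5 + 5}\right) 1\right) = - 19 \left(15 + \left(-1 - \frac{4}{10}\right) 1\right) = - 19 \left(15 + \left(-1 - \frac{2}{5}\right) 1\right) = - 19 \left(15 - \frac{7}{5}\right) = \left(-19\right) \frac{68}{5} = - \frac{1292}{5}$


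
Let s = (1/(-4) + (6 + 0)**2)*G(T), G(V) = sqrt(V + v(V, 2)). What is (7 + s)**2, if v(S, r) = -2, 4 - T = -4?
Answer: 61739/8 + 1001*sqrt(6)/2 ≈ 8943.3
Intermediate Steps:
T = 8 (T = 4 - 1*(-4) = 4 + 4 = 8)
G(V) = sqrt(-2 + V) (G(V) = sqrt(V - 2) = sqrt(-2 + V))
s = 143*sqrt(6)/4 (s = (1/(-4) + (6 + 0)**2)*sqrt(-2 + 8) = (-1/4 + 6**2)*sqrt(6) = (-1/4 + 36)*sqrt(6) = 143*sqrt(6)/4 ≈ 87.569)
(7 + s)**2 = (7 + 143*sqrt(6)/4)**2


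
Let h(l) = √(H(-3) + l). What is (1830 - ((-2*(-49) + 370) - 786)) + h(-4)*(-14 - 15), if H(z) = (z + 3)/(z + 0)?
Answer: 2148 - 58*I ≈ 2148.0 - 58.0*I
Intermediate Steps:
H(z) = (3 + z)/z
h(l) = √l (h(l) = √((3 - 3)/(-3) + l) = √(-⅓*0 + l) = √(0 + l) = √l)
(1830 - ((-2*(-49) + 370) - 786)) + h(-4)*(-14 - 15) = (1830 - ((-2*(-49) + 370) - 786)) + √(-4)*(-14 - 15) = (1830 - ((98 + 370) - 786)) + (2*I)*(-29) = (1830 - (468 - 786)) - 58*I = (1830 - 1*(-318)) - 58*I = (1830 + 318) - 58*I = 2148 - 58*I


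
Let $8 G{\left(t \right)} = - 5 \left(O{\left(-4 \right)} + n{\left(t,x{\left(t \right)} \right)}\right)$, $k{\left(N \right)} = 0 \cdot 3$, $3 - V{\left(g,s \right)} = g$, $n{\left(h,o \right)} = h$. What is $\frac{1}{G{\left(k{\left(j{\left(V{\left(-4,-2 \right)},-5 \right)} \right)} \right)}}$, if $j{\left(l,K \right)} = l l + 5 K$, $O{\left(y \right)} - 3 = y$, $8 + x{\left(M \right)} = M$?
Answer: $\frac{8}{5} \approx 1.6$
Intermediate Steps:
$x{\left(M \right)} = -8 + M$
$O{\left(y \right)} = 3 + y$
$V{\left(g,s \right)} = 3 - g$
$j{\left(l,K \right)} = l^{2} + 5 K$
$k{\left(N \right)} = 0$
$G{\left(t \right)} = \frac{5}{8} - \frac{5 t}{8}$ ($G{\left(t \right)} = \frac{\left(-5\right) \left(\left(3 - 4\right) + t\right)}{8} = \frac{\left(-5\right) \left(-1 + t\right)}{8} = \frac{5 - 5 t}{8} = \frac{5}{8} - \frac{5 t}{8}$)
$\frac{1}{G{\left(k{\left(j{\left(V{\left(-4,-2 \right)},-5 \right)} \right)} \right)}} = \frac{1}{\frac{5}{8} - 0} = \frac{1}{\frac{5}{8} + 0} = \frac{1}{\frac{5}{8}} = \frac{8}{5}$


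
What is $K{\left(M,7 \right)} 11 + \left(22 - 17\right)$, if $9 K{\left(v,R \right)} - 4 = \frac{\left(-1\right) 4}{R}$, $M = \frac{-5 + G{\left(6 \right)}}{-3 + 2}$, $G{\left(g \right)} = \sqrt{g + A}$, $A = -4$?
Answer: $\frac{193}{21} \approx 9.1905$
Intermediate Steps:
$G{\left(g \right)} = \sqrt{-4 + g}$ ($G{\left(g \right)} = \sqrt{g - 4} = \sqrt{-4 + g}$)
$M = 5 - \sqrt{2}$ ($M = \frac{-5 + \sqrt{-4 + 6}}{-3 + 2} = \frac{-5 + \sqrt{2}}{-1} = \left(-5 + \sqrt{2}\right) \left(-1\right) = 5 - \sqrt{2} \approx 3.5858$)
$K{\left(v,R \right)} = \frac{4}{9} - \frac{4}{9 R}$ ($K{\left(v,R \right)} = \frac{4}{9} + \frac{\left(-1\right) 4 \frac{1}{R}}{9} = \frac{4}{9} + \frac{\left(-4\right) \frac{1}{R}}{9} = \frac{4}{9} - \frac{4}{9 R}$)
$K{\left(M,7 \right)} 11 + \left(22 - 17\right) = \frac{4 \left(-1 + 7\right)}{9 \cdot 7} \cdot 11 + \left(22 - 17\right) = \frac{4}{9} \cdot \frac{1}{7} \cdot 6 \cdot 11 + \left(22 - 17\right) = \frac{8}{21} \cdot 11 + 5 = \frac{88}{21} + 5 = \frac{193}{21}$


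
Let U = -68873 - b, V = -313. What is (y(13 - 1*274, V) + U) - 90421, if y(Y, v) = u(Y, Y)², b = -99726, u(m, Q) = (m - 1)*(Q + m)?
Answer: 18704332128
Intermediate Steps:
u(m, Q) = (-1 + m)*(Q + m)
y(Y, v) = (-2*Y + 2*Y²)² (y(Y, v) = (Y² - Y - Y + Y*Y)² = (Y² - Y - Y + Y²)² = (-2*Y + 2*Y²)²)
U = 30853 (U = -68873 - 1*(-99726) = -68873 + 99726 = 30853)
(y(13 - 1*274, V) + U) - 90421 = (4*(13 - 1*274)²*(-1 + (13 - 1*274))² + 30853) - 90421 = (4*(13 - 274)²*(-1 + (13 - 274))² + 30853) - 90421 = (4*(-261)²*(-1 - 261)² + 30853) - 90421 = (4*68121*(-262)² + 30853) - 90421 = (4*68121*68644 + 30853) - 90421 = (18704391696 + 30853) - 90421 = 18704422549 - 90421 = 18704332128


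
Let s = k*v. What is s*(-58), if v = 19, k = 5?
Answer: -5510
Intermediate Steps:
s = 95 (s = 5*19 = 95)
s*(-58) = 95*(-58) = -5510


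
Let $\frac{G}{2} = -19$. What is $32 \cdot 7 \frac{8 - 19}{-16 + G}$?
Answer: $\frac{1232}{27} \approx 45.63$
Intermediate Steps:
$G = -38$ ($G = 2 \left(-19\right) = -38$)
$32 \cdot 7 \frac{8 - 19}{-16 + G} = 32 \cdot 7 \frac{8 - 19}{-16 - 38} = 224 \left(- \frac{11}{-54}\right) = 224 \left(\left(-11\right) \left(- \frac{1}{54}\right)\right) = 224 \cdot \frac{11}{54} = \frac{1232}{27}$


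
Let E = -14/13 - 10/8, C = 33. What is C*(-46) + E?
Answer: -79057/52 ≈ -1520.3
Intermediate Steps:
E = -121/52 (E = -14*1/13 - 10*⅛ = -14/13 - 5/4 = -121/52 ≈ -2.3269)
C*(-46) + E = 33*(-46) - 121/52 = -1518 - 121/52 = -79057/52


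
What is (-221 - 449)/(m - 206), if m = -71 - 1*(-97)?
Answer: 67/18 ≈ 3.7222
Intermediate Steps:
m = 26 (m = -71 + 97 = 26)
(-221 - 449)/(m - 206) = (-221 - 449)/(26 - 206) = -670/(-180) = -670*(-1/180) = 67/18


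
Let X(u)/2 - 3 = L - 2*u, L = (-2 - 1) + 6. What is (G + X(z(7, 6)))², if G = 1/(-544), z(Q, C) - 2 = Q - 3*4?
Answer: 170433025/295936 ≈ 575.91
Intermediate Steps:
z(Q, C) = -10 + Q (z(Q, C) = 2 + (Q - 3*4) = 2 + (Q - 12) = 2 + (-12 + Q) = -10 + Q)
L = 3 (L = -3 + 6 = 3)
G = -1/544 ≈ -0.0018382
X(u) = 12 - 4*u (X(u) = 6 + 2*(3 - 2*u) = 6 + (6 - 4*u) = 12 - 4*u)
(G + X(z(7, 6)))² = (-1/544 + (12 - 4*(-10 + 7)))² = (-1/544 + (12 - 4*(-3)))² = (-1/544 + (12 + 12))² = (-1/544 + 24)² = (13055/544)² = 170433025/295936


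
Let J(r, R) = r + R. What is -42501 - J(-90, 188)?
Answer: -42599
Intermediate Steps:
J(r, R) = R + r
-42501 - J(-90, 188) = -42501 - (188 - 90) = -42501 - 1*98 = -42501 - 98 = -42599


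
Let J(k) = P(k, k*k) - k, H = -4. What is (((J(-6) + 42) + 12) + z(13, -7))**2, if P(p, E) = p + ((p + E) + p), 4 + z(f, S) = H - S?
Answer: 5929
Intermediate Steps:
z(f, S) = -8 - S (z(f, S) = -4 + (-4 - S) = -8 - S)
P(p, E) = E + 3*p (P(p, E) = p + ((E + p) + p) = p + (E + 2*p) = E + 3*p)
J(k) = k**2 + 2*k (J(k) = (k*k + 3*k) - k = (k**2 + 3*k) - k = k**2 + 2*k)
(((J(-6) + 42) + 12) + z(13, -7))**2 = (((-6*(2 - 6) + 42) + 12) + (-8 - 1*(-7)))**2 = (((-6*(-4) + 42) + 12) + (-8 + 7))**2 = (((24 + 42) + 12) - 1)**2 = ((66 + 12) - 1)**2 = (78 - 1)**2 = 77**2 = 5929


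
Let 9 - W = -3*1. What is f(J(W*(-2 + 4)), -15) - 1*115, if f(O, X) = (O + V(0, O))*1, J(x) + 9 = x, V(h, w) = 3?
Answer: -97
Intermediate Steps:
W = 12 (W = 9 - (-3) = 9 - 1*(-3) = 9 + 3 = 12)
J(x) = -9 + x
f(O, X) = 3 + O (f(O, X) = (O + 3)*1 = (3 + O)*1 = 3 + O)
f(J(W*(-2 + 4)), -15) - 1*115 = (3 + (-9 + 12*(-2 + 4))) - 1*115 = (3 + (-9 + 12*2)) - 115 = (3 + (-9 + 24)) - 115 = (3 + 15) - 115 = 18 - 115 = -97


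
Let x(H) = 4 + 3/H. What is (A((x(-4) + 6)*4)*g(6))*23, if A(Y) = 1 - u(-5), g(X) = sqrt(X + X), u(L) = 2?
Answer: -46*sqrt(3) ≈ -79.674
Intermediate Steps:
g(X) = sqrt(2)*sqrt(X) (g(X) = sqrt(2*X) = sqrt(2)*sqrt(X))
A(Y) = -1 (A(Y) = 1 - 1*2 = 1 - 2 = -1)
(A((x(-4) + 6)*4)*g(6))*23 = -sqrt(2)*sqrt(6)*23 = -2*sqrt(3)*23 = -46*sqrt(3)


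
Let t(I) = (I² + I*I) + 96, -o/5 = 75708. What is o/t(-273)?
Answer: -63090/24859 ≈ -2.5379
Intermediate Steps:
o = -378540 (o = -5*75708 = -378540)
t(I) = 96 + 2*I² (t(I) = (I² + I²) + 96 = 2*I² + 96 = 96 + 2*I²)
o/t(-273) = -378540/(96 + 2*(-273)²) = -378540/(96 + 2*74529) = -378540/(96 + 149058) = -378540/149154 = -378540*1/149154 = -63090/24859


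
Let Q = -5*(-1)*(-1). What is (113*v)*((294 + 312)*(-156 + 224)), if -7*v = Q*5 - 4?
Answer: 135038616/7 ≈ 1.9291e+7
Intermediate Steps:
Q = -5 (Q = 5*(-1) = -5)
v = 29/7 (v = -(-5*5 - 4)/7 = -(-25 - 4)/7 = -⅐*(-29) = 29/7 ≈ 4.1429)
(113*v)*((294 + 312)*(-156 + 224)) = (113*(29/7))*((294 + 312)*(-156 + 224)) = 3277*(606*68)/7 = (3277/7)*41208 = 135038616/7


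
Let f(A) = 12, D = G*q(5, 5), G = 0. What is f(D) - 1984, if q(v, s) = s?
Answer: -1972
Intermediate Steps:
D = 0 (D = 0*5 = 0)
f(D) - 1984 = 12 - 1984 = -1972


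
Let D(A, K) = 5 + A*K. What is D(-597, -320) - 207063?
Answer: -16018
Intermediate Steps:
D(-597, -320) - 207063 = (5 - 597*(-320)) - 207063 = (5 + 191040) - 207063 = 191045 - 207063 = -16018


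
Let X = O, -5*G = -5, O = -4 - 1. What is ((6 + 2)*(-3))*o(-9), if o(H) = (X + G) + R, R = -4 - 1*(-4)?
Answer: 96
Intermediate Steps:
O = -5
G = 1 (G = -1/5*(-5) = 1)
R = 0 (R = -4 + 4 = 0)
X = -5
o(H) = -4 (o(H) = (-5 + 1) + 0 = -4 + 0 = -4)
((6 + 2)*(-3))*o(-9) = ((6 + 2)*(-3))*(-4) = (8*(-3))*(-4) = -24*(-4) = 96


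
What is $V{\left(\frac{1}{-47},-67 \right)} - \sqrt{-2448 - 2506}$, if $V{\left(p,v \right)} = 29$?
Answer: $29 - i \sqrt{4954} \approx 29.0 - 70.385 i$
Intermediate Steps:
$V{\left(\frac{1}{-47},-67 \right)} - \sqrt{-2448 - 2506} = 29 - \sqrt{-2448 - 2506} = 29 - \sqrt{-4954} = 29 - i \sqrt{4954}$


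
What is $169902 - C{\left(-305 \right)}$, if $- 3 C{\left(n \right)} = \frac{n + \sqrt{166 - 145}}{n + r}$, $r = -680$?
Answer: $\frac{100412143}{591} - \frac{\sqrt{21}}{2955} \approx 1.699 \cdot 10^{5}$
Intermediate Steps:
$C{\left(n \right)} = - \frac{n + \sqrt{21}}{3 \left(-680 + n\right)}$ ($C{\left(n \right)} = - \frac{\left(n + \sqrt{166 - 145}\right) \frac{1}{n - 680}}{3} = - \frac{\left(n + \sqrt{21}\right) \frac{1}{-680 + n}}{3} = - \frac{\frac{1}{-680 + n} \left(n + \sqrt{21}\right)}{3} = - \frac{n + \sqrt{21}}{3 \left(-680 + n\right)}$)
$169902 - C{\left(-305 \right)} = 169902 - \frac{\left(-1\right) \left(-305\right) - \sqrt{21}}{3 \left(-680 - 305\right)} = 169902 - \frac{305 - \sqrt{21}}{3 \left(-985\right)} = 169902 - \frac{1}{3} \left(- \frac{1}{985}\right) \left(305 - \sqrt{21}\right) = 169902 - \left(- \frac{61}{591} + \frac{\sqrt{21}}{2955}\right) = 169902 + \left(\frac{61}{591} - \frac{\sqrt{21}}{2955}\right) = \frac{100412143}{591} - \frac{\sqrt{21}}{2955}$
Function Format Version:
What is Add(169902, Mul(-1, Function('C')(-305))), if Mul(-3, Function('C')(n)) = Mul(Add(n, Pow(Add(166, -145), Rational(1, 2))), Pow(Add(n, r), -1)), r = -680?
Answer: Add(Rational(100412143, 591), Mul(Rational(-1, 2955), Pow(21, Rational(1, 2)))) ≈ 1.6990e+5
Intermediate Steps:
Function('C')(n) = Mul(Rational(-1, 3), Pow(Add(-680, n), -1), Add(n, Pow(21, Rational(1, 2)))) (Function('C')(n) = Mul(Rational(-1, 3), Mul(Add(n, Pow(Add(166, -145), Rational(1, 2))), Pow(Add(n, -680), -1))) = Mul(Rational(-1, 3), Mul(Add(n, Pow(21, Rational(1, 2))), Pow(Add(-680, n), -1))) = Mul(Rational(-1, 3), Mul(Pow(Add(-680, n), -1), Add(n, Pow(21, Rational(1, 2))))) = Mul(Rational(-1, 3), Pow(Add(-680, n), -1), Add(n, Pow(21, Rational(1, 2)))))
Add(169902, Mul(-1, Function('C')(-305))) = Add(169902, Mul(-1, Mul(Rational(1, 3), Pow(Add(-680, -305), -1), Add(Mul(-1, -305), Mul(-1, Pow(21, Rational(1, 2))))))) = Add(169902, Mul(-1, Mul(Rational(1, 3), Pow(-985, -1), Add(305, Mul(-1, Pow(21, Rational(1, 2))))))) = Add(169902, Mul(-1, Mul(Rational(1, 3), Rational(-1, 985), Add(305, Mul(-1, Pow(21, Rational(1, 2))))))) = Add(169902, Mul(-1, Add(Rational(-61, 591), Mul(Rational(1, 2955), Pow(21, Rational(1, 2)))))) = Add(169902, Add(Rational(61, 591), Mul(Rational(-1, 2955), Pow(21, Rational(1, 2))))) = Add(Rational(100412143, 591), Mul(Rational(-1, 2955), Pow(21, Rational(1, 2))))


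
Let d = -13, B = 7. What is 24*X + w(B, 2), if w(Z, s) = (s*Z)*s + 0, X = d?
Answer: -284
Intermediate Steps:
X = -13
w(Z, s) = Z*s² (w(Z, s) = (Z*s)*s + 0 = Z*s² + 0 = Z*s²)
24*X + w(B, 2) = 24*(-13) + 7*2² = -312 + 7*4 = -312 + 28 = -284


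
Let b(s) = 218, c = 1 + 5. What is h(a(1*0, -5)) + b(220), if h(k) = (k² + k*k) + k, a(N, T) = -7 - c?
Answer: 543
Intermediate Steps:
c = 6
a(N, T) = -13 (a(N, T) = -7 - 1*6 = -7 - 6 = -13)
h(k) = k + 2*k² (h(k) = (k² + k²) + k = 2*k² + k = k + 2*k²)
h(a(1*0, -5)) + b(220) = -13*(1 + 2*(-13)) + 218 = -13*(1 - 26) + 218 = -13*(-25) + 218 = 325 + 218 = 543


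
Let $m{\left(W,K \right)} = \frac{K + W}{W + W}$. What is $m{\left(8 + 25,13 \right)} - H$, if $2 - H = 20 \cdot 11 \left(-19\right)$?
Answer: $- \frac{137983}{33} \approx -4181.3$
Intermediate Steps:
$m{\left(W,K \right)} = \frac{K + W}{2 W}$
$H = 4182$ ($H = 2 - 20 \cdot 11 \left(-19\right) = 2 - 220 \left(-19\right) = 2 - -4180 = 2 + 4180 = 4182$)
$m{\left(8 + 25,13 \right)} - H = \frac{13 + \left(8 + 25\right)}{2 \left(8 + 25\right)} - 4182 = \frac{13 + 33}{2 \cdot 33} - 4182 = \frac{1}{2} \cdot \frac{1}{33} \cdot 46 - 4182 = \frac{23}{33} - 4182 = - \frac{137983}{33}$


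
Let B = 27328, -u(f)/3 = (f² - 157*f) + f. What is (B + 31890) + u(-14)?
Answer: 52078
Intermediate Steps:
u(f) = -3*f² + 468*f (u(f) = -3*((f² - 157*f) + f) = -3*(f² - 156*f) = -3*f² + 468*f)
(B + 31890) + u(-14) = (27328 + 31890) + 3*(-14)*(156 - 1*(-14)) = 59218 + 3*(-14)*(156 + 14) = 59218 + 3*(-14)*170 = 59218 - 7140 = 52078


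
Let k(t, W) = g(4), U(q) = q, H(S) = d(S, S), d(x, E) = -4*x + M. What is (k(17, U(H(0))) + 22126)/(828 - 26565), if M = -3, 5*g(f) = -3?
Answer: -110627/128685 ≈ -0.85967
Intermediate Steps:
g(f) = -⅗ (g(f) = (⅕)*(-3) = -⅗)
d(x, E) = -3 - 4*x (d(x, E) = -4*x - 3 = -3 - 4*x)
H(S) = -3 - 4*S
k(t, W) = -⅗
(k(17, U(H(0))) + 22126)/(828 - 26565) = (-⅗ + 22126)/(828 - 26565) = (110627/5)/(-25737) = (110627/5)*(-1/25737) = -110627/128685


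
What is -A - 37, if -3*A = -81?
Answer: -64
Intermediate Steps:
A = 27 (A = -⅓*(-81) = 27)
-A - 37 = -1*27 - 37 = -27 - 37 = -64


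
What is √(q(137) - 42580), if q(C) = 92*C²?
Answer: 2*√421042 ≈ 1297.8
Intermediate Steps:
√(q(137) - 42580) = √(92*137² - 42580) = √(92*18769 - 42580) = √(1726748 - 42580) = √1684168 = 2*√421042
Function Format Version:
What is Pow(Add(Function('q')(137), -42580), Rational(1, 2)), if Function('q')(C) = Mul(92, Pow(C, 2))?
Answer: Mul(2, Pow(421042, Rational(1, 2))) ≈ 1297.8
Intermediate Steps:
Pow(Add(Function('q')(137), -42580), Rational(1, 2)) = Pow(Add(Mul(92, Pow(137, 2)), -42580), Rational(1, 2)) = Pow(Add(Mul(92, 18769), -42580), Rational(1, 2)) = Pow(Add(1726748, -42580), Rational(1, 2)) = Pow(1684168, Rational(1, 2)) = Mul(2, Pow(421042, Rational(1, 2)))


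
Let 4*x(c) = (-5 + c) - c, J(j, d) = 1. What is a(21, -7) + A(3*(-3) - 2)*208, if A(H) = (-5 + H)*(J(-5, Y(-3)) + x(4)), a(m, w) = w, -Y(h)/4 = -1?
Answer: 825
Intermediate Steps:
Y(h) = 4 (Y(h) = -4*(-1) = 4)
x(c) = -5/4 (x(c) = ((-5 + c) - c)/4 = (¼)*(-5) = -5/4)
A(H) = 5/4 - H/4 (A(H) = (-5 + H)*(1 - 5/4) = (-5 + H)*(-¼) = 5/4 - H/4)
a(21, -7) + A(3*(-3) - 2)*208 = -7 + (5/4 - (3*(-3) - 2)/4)*208 = -7 + (5/4 - (-9 - 2)/4)*208 = -7 + (5/4 - ¼*(-11))*208 = -7 + (5/4 + 11/4)*208 = -7 + 4*208 = -7 + 832 = 825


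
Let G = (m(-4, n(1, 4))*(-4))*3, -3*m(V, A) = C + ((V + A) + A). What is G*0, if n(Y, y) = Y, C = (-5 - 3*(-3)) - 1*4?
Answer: 0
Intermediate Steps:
C = 0 (C = (-5 + 9) - 4 = 4 - 4 = 0)
m(V, A) = -2*A/3 - V/3 (m(V, A) = -(0 + ((V + A) + A))/3 = -(0 + ((A + V) + A))/3 = -(0 + (V + 2*A))/3 = -(V + 2*A)/3 = -2*A/3 - V/3)
G = -8 (G = ((-⅔*1 - ⅓*(-4))*(-4))*3 = ((-⅔ + 4/3)*(-4))*3 = ((⅔)*(-4))*3 = -8/3*3 = -8)
G*0 = -8*0 = 0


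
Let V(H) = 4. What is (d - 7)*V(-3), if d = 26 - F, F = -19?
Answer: 152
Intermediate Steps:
d = 45 (d = 26 - 1*(-19) = 26 + 19 = 45)
(d - 7)*V(-3) = (45 - 7)*4 = 38*4 = 152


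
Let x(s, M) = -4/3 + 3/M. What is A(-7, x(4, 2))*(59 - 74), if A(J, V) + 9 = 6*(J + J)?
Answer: 1395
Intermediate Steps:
x(s, M) = -4/3 + 3/M (x(s, M) = -4*⅓ + 3/M = -4/3 + 3/M)
A(J, V) = -9 + 12*J (A(J, V) = -9 + 6*(J + J) = -9 + 6*(2*J) = -9 + 12*J)
A(-7, x(4, 2))*(59 - 74) = (-9 + 12*(-7))*(59 - 74) = (-9 - 84)*(-15) = -93*(-15) = 1395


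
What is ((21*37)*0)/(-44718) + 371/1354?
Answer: 371/1354 ≈ 0.27400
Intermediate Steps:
((21*37)*0)/(-44718) + 371/1354 = (777*0)*(-1/44718) + 371*(1/1354) = 0*(-1/44718) + 371/1354 = 0 + 371/1354 = 371/1354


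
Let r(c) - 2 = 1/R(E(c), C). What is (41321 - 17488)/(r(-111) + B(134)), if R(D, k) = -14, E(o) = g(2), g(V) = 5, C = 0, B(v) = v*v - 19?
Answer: 333662/251145 ≈ 1.3286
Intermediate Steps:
B(v) = -19 + v**2 (B(v) = v**2 - 19 = -19 + v**2)
E(o) = 5
r(c) = 27/14 (r(c) = 2 + 1/(-14) = 2 - 1/14 = 27/14)
(41321 - 17488)/(r(-111) + B(134)) = (41321 - 17488)/(27/14 + (-19 + 134**2)) = 23833/(27/14 + (-19 + 17956)) = 23833/(27/14 + 17937) = 23833/(251145/14) = 23833*(14/251145) = 333662/251145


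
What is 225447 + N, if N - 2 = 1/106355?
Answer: 23977628396/106355 ≈ 2.2545e+5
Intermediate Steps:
N = 212711/106355 (N = 2 + 1/106355 = 212711/106355 ≈ 2.0000)
225447 + N = 225447 + 212711/106355 = 23977628396/106355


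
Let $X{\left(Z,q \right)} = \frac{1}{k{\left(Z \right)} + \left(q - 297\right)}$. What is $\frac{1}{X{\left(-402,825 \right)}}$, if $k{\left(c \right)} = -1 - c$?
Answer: $929$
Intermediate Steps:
$X{\left(Z,q \right)} = \frac{1}{-298 + q - Z}$ ($X{\left(Z,q \right)} = \frac{1}{\left(-1 - Z\right) + \left(q - 297\right)} = \frac{1}{\left(-1 - Z\right) + \left(-297 + q\right)} = \frac{1}{-298 + q - Z}$)
$\frac{1}{X{\left(-402,825 \right)}} = \frac{1}{\frac{1}{-298 + 825 - -402}} = \frac{1}{\frac{1}{-298 + 825 + 402}} = \frac{1}{\frac{1}{929}} = 929$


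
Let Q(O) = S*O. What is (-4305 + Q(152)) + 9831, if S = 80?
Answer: 17686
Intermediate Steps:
Q(O) = 80*O
(-4305 + Q(152)) + 9831 = (-4305 + 80*152) + 9831 = (-4305 + 12160) + 9831 = 7855 + 9831 = 17686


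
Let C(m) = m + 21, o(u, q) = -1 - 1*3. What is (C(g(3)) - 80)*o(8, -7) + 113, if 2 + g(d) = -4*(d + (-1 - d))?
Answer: 341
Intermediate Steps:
g(d) = 2 (g(d) = -2 - 4*(d + (-1 - d)) = -2 - 4*(-1) = -2 + 4 = 2)
o(u, q) = -4 (o(u, q) = -1 - 3 = -4)
C(m) = 21 + m
(C(g(3)) - 80)*o(8, -7) + 113 = ((21 + 2) - 80)*(-4) + 113 = (23 - 80)*(-4) + 113 = -57*(-4) + 113 = 228 + 113 = 341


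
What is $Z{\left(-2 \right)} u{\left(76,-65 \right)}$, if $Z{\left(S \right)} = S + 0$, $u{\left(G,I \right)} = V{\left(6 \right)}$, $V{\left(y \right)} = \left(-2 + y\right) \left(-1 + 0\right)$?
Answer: $8$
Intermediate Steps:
$V{\left(y \right)} = 2 - y$ ($V{\left(y \right)} = \left(-2 + y\right) \left(-1\right) = 2 - y$)
$u{\left(G,I \right)} = -4$ ($u{\left(G,I \right)} = 2 - 6 = -4$)
$Z{\left(S \right)} = S$
$Z{\left(-2 \right)} u{\left(76,-65 \right)} = \left(-2\right) \left(-4\right) = 8$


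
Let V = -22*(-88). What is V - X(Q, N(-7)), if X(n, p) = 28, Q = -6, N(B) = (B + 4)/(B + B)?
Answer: 1908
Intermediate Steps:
N(B) = (4 + B)/(2*B) (N(B) = (4 + B)/((2*B)) = (4 + B)*(1/(2*B)) = (4 + B)/(2*B))
V = 1936
V - X(Q, N(-7)) = 1936 - 1*28 = 1936 - 28 = 1908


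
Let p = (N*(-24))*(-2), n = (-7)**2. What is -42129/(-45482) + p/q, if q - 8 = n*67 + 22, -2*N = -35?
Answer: 177778257/150681866 ≈ 1.1798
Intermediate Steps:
N = 35/2 (N = -1/2*(-35) = 35/2 ≈ 17.500)
n = 49
p = 840 (p = ((35/2)*(-24))*(-2) = -420*(-2) = 840)
q = 3313 (q = 8 + (49*67 + 22) = 8 + (3283 + 22) = 8 + 3305 = 3313)
-42129/(-45482) + p/q = -42129/(-45482) + 840/3313 = -42129*(-1/45482) + 840*(1/3313) = 42129/45482 + 840/3313 = 177778257/150681866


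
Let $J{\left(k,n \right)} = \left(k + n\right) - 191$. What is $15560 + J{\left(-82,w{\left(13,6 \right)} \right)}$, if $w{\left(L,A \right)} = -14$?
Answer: $15273$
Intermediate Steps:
$J{\left(k,n \right)} = -191 + k + n$
$15560 + J{\left(-82,w{\left(13,6 \right)} \right)} = 15560 - 287 = 15273$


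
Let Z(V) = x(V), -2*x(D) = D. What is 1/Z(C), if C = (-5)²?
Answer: -2/25 ≈ -0.080000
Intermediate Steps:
x(D) = -D/2
C = 25
Z(V) = -V/2
1/Z(C) = 1/(-½*25) = 1/(-25/2) = -2/25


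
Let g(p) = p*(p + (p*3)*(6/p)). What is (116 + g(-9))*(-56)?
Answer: -1960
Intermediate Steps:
g(p) = p*(18 + p) (g(p) = p*(p + (3*p)*(6/p)) = p*(p + 18) = p*(18 + p))
(116 + g(-9))*(-56) = (116 - 9*(18 - 9))*(-56) = (116 - 9*9)*(-56) = (116 - 81)*(-56) = 35*(-56) = -1960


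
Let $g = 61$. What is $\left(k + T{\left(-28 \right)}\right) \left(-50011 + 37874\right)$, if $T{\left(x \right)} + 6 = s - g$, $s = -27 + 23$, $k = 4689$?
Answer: $-56048666$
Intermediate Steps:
$s = -4$
$T{\left(x \right)} = -71$ ($T{\left(x \right)} = -6 - 65 = -71$)
$\left(k + T{\left(-28 \right)}\right) \left(-50011 + 37874\right) = \left(4689 - 71\right) \left(-50011 + 37874\right) = 4618 \left(-12137\right) = -56048666$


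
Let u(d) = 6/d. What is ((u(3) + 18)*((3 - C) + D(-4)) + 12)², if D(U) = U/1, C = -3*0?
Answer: 64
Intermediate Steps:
C = 0
D(U) = U (D(U) = U*1 = U)
((u(3) + 18)*((3 - C) + D(-4)) + 12)² = ((6/3 + 18)*((3 - 1*0) - 4) + 12)² = ((6*(⅓) + 18)*((3 + 0) - 4) + 12)² = ((2 + 18)*(3 - 4) + 12)² = (20*(-1) + 12)² = (-20 + 12)² = (-8)² = 64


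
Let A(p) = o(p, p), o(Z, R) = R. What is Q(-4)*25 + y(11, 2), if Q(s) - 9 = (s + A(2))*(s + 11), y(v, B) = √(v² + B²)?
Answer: -125 + 5*√5 ≈ -113.82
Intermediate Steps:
y(v, B) = √(B² + v²)
A(p) = p
Q(s) = 9 + (2 + s)*(11 + s) (Q(s) = 9 + (s + 2)*(s + 11) = 9 + (2 + s)*(11 + s))
Q(-4)*25 + y(11, 2) = (31 + (-4)² + 13*(-4))*25 + √(2² + 11²) = (31 + 16 - 52)*25 + √(4 + 121) = -5*25 + √125 = -125 + 5*√5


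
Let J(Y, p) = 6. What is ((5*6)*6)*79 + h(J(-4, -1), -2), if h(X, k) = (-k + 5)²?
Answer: 14269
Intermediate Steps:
h(X, k) = (5 - k)²
((5*6)*6)*79 + h(J(-4, -1), -2) = ((5*6)*6)*79 + (-5 - 2)² = (30*6)*79 + (-7)² = 180*79 + 49 = 14220 + 49 = 14269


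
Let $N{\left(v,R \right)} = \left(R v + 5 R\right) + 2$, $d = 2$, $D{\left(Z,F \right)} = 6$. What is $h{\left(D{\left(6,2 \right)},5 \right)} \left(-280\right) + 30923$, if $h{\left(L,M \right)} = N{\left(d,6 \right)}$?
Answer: $18603$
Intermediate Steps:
$N{\left(v,R \right)} = 2 + 5 R + R v$ ($N{\left(v,R \right)} = \left(5 R + R v\right) + 2 = 2 + 5 R + R v$)
$h{\left(L,M \right)} = 44$ ($h{\left(L,M \right)} = 2 + 5 \cdot 6 + 6 \cdot 2 = 2 + 30 + 12 = 44$)
$h{\left(D{\left(6,2 \right)},5 \right)} \left(-280\right) + 30923 = 44 \left(-280\right) + 30923 = -12320 + 30923 = 18603$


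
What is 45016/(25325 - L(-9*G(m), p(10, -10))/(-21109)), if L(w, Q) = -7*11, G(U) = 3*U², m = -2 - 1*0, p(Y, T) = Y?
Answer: 21596426/12149667 ≈ 1.7775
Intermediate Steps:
m = -2 (m = -2 + 0 = -2)
L(w, Q) = -77
45016/(25325 - L(-9*G(m), p(10, -10))/(-21109)) = 45016/(25325 - (-77)/(-21109)) = 45016/(25325 - (-77)*(-1)/21109) = 45016/(25325 - 1*7/1919) = 45016/(25325 - 7/1919) = 45016/(48598668/1919) = 45016*(1919/48598668) = 21596426/12149667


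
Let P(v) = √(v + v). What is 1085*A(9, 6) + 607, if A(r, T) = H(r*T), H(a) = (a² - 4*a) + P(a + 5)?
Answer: 2930107 + 1085*√118 ≈ 2.9419e+6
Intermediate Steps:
P(v) = √2*√v (P(v) = √(2*v) = √2*√v)
H(a) = a² - 4*a + √2*√(5 + a) (H(a) = (a² - 4*a) + √2*√(a + 5) = (a² - 4*a) + √2*√(5 + a) = a² - 4*a + √2*√(5 + a))
A(r, T) = √(10 + 2*T*r) + T²*r² - 4*T*r (A(r, T) = (r*T)² + √(10 + 2*(r*T)) - 4*r*T = (T*r)² + √(10 + 2*(T*r)) - 4*T*r = T²*r² + √(10 + 2*T*r) - 4*T*r = √(10 + 2*T*r) + T²*r² - 4*T*r)
1085*A(9, 6) + 607 = 1085*(√(10 + 2*6*9) + 6²*9² - 4*6*9) + 607 = 1085*(√(10 + 108) + 36*81 - 216) + 607 = 1085*(√118 + 2916 - 216) + 607 = 1085*(2700 + √118) + 607 = (2929500 + 1085*√118) + 607 = 2930107 + 1085*√118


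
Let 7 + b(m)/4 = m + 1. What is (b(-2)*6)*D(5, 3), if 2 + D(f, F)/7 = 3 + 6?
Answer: -9408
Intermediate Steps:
D(f, F) = 49 (D(f, F) = -14 + 7*(3 + 6) = -14 + 7*9 = -14 + 63 = 49)
b(m) = -24 + 4*m (b(m) = -28 + 4*(m + 1) = -28 + 4*(1 + m) = -28 + (4 + 4*m) = -24 + 4*m)
(b(-2)*6)*D(5, 3) = ((-24 + 4*(-2))*6)*49 = ((-24 - 8)*6)*49 = -32*6*49 = -192*49 = -9408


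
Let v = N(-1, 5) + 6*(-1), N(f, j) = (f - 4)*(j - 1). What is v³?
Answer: -17576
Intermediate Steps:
N(f, j) = (-1 + j)*(-4 + f) (N(f, j) = (-4 + f)*(-1 + j) = (-1 + j)*(-4 + f))
v = -26 (v = (4 - 1*(-1) - 4*5 - 1*5) + 6*(-1) = (4 + 1 - 20 - 5) - 6 = -20 - 6 = -26)
v³ = (-26)³ = -17576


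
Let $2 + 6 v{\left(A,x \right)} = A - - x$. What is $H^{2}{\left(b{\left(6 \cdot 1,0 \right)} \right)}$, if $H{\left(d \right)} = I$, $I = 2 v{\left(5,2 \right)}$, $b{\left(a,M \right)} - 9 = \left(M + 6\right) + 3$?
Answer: $\frac{25}{9} \approx 2.7778$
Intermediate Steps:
$v{\left(A,x \right)} = - \frac{1}{3} + \frac{A}{6} + \frac{x}{6}$ ($v{\left(A,x \right)} = - \frac{1}{3} + \frac{A - - x}{6} = - \frac{1}{3} + \frac{A + x}{6} = - \frac{1}{3} + \left(\frac{A}{6} + \frac{x}{6}\right) = - \frac{1}{3} + \frac{A}{6} + \frac{x}{6}$)
$b{\left(a,M \right)} = 18 + M$ ($b{\left(a,M \right)} = 9 + \left(\left(M + 6\right) + 3\right) = 9 + \left(\left(6 + M\right) + 3\right) = 9 + \left(9 + M\right) = 18 + M$)
$I = \frac{5}{3}$ ($I = 2 \left(- \frac{1}{3} + \frac{1}{6} \cdot 5 + \frac{1}{6} \cdot 2\right) = 2 \left(- \frac{1}{3} + \frac{5}{6} + \frac{1}{3}\right) = 2 \cdot \frac{5}{6} = \frac{5}{3} \approx 1.6667$)
$H{\left(d \right)} = \frac{5}{3}$
$H^{2}{\left(b{\left(6 \cdot 1,0 \right)} \right)} = \left(\frac{5}{3}\right)^{2} = \frac{25}{9}$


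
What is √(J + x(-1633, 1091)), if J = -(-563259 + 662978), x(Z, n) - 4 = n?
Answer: 8*I*√1541 ≈ 314.04*I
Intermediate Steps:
x(Z, n) = 4 + n
J = -99719 (J = -1*99719 = -99719)
√(J + x(-1633, 1091)) = √(-99719 + (4 + 1091)) = √(-99719 + 1095) = √(-98624) = 8*I*√1541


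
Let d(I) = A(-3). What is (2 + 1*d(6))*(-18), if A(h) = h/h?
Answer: -54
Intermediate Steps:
A(h) = 1
d(I) = 1
(2 + 1*d(6))*(-18) = (2 + 1*1)*(-18) = (2 + 1)*(-18) = 3*(-18) = -54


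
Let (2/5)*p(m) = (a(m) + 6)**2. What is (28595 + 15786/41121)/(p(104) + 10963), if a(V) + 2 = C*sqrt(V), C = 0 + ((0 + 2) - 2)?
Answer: 130652309/50272707 ≈ 2.5989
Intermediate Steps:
C = 0 (C = 0 + (2 - 2) = 0 + 0 = 0)
a(V) = -2 (a(V) = -2 + 0*sqrt(V) = -2 + 0 = -2)
p(m) = 40 (p(m) = 5*(-2 + 6)**2/2 = (5/2)*4**2 = (5/2)*16 = 40)
(28595 + 15786/41121)/(p(104) + 10963) = (28595 + 15786/41121)/(40 + 10963) = (28595 + 15786*(1/41121))/11003 = (28595 + 1754/4569)*(1/11003) = (130652309/4569)*(1/11003) = 130652309/50272707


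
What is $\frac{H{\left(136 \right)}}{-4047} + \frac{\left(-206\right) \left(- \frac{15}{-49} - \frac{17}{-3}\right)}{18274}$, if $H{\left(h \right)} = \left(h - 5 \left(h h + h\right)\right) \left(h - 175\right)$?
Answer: $- \frac{85494531886}{95362869} \approx -896.52$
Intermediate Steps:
$H{\left(h \right)} = \left(-175 + h\right) \left(- 5 h^{2} - 4 h\right)$ ($H{\left(h \right)} = \left(h - 5 \left(h^{2} + h\right)\right) \left(-175 + h\right) = \left(h - 5 \left(h + h^{2}\right)\right) \left(-175 + h\right) = \left(h - \left(5 h + 5 h^{2}\right)\right) \left(-175 + h\right) = \left(- 5 h^{2} - 4 h\right) \left(-175 + h\right) = \left(-175 + h\right) \left(- 5 h^{2} - 4 h\right)$)
$\frac{H{\left(136 \right)}}{-4047} + \frac{\left(-206\right) \left(- \frac{15}{-49} - \frac{17}{-3}\right)}{18274} = \frac{136 \left(700 - 5 \cdot 136^{2} + 871 \cdot 136\right)}{-4047} + \frac{\left(-206\right) \left(- \frac{15}{-49} - \frac{17}{-3}\right)}{18274} = 136 \left(700 - 92480 + 118456\right) \left(- \frac{1}{4047}\right) + - 206 \left(\left(-15\right) \left(- \frac{1}{49}\right) - - \frac{17}{3}\right) \frac{1}{18274} = 136 \left(700 - 92480 + 118456\right) \left(- \frac{1}{4047}\right) + - 206 \left(\frac{15}{49} + \frac{17}{3}\right) \frac{1}{18274} = 136 \cdot 26676 \left(- \frac{1}{4047}\right) + \left(-206\right) \frac{878}{147} \cdot \frac{1}{18274} = 3627936 \left(- \frac{1}{4047}\right) - \frac{90434}{1343139} = - \frac{63648}{71} - \frac{90434}{1343139} = - \frac{85494531886}{95362869}$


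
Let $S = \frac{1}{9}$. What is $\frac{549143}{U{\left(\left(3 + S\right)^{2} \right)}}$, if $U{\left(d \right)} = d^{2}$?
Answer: $\frac{10504161}{1792} \approx 5861.7$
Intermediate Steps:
$S = \frac{1}{9} \approx 0.11111$
$\frac{549143}{U{\left(\left(3 + S\right)^{2} \right)}} = \frac{549143}{\left(\left(3 + \frac{1}{9}\right)^{2}\right)^{2}} = \frac{549143}{\left(\left(\frac{28}{9}\right)^{2}\right)^{2}} = \frac{549143}{\left(\frac{784}{81}\right)^{2}} = \frac{549143}{\frac{614656}{6561}} = 549143 \cdot \frac{6561}{614656} = \frac{10504161}{1792}$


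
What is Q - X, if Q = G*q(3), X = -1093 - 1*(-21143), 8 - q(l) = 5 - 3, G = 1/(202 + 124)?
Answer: -3268147/163 ≈ -20050.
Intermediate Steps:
G = 1/326 ≈ 0.0030675
q(l) = 6 (q(l) = 8 - (5 - 3) = 8 - 1*2 = 8 - 2 = 6)
X = 20050 (X = -1093 + 21143 = 20050)
Q = 3/163 (Q = (1/326)*6 = 3/163 ≈ 0.018405)
Q - X = 3/163 - 1*20050 = 3/163 - 20050 = -3268147/163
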